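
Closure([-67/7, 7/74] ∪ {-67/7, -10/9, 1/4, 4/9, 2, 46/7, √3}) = [-67/7, 7/74] ∪ {1/4, 4/9, 2, 46/7, √3}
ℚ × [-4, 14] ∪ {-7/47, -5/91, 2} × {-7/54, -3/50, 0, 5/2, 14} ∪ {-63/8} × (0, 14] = ℚ × [-4, 14]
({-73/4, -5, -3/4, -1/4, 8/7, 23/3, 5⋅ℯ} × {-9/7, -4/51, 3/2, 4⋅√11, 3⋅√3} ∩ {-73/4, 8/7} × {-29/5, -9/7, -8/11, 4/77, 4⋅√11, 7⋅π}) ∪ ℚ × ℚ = (ℚ × ℚ) ∪ ({-73/4, 8/7} × {-9/7, 4⋅√11})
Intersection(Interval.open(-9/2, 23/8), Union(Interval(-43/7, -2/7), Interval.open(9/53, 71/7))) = Union(Interval.Lopen(-9/2, -2/7), Interval.open(9/53, 23/8))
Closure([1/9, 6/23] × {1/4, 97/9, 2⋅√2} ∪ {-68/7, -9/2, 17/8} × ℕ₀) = ({-68/7, -9/2, 17/8} × ℕ₀) ∪ ([1/9, 6/23] × {1/4, 97/9, 2⋅√2})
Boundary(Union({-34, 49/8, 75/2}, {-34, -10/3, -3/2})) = {-34, -10/3, -3/2, 49/8, 75/2}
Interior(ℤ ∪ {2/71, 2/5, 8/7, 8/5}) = ∅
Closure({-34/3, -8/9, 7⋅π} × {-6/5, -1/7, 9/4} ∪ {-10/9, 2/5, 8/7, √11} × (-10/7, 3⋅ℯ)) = ({-34/3, -8/9, 7⋅π} × {-6/5, -1/7, 9/4}) ∪ ({-10/9, 2/5, 8/7, √11} × [-10/7, 3⋅ℯ])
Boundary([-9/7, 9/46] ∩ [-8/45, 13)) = {-8/45, 9/46}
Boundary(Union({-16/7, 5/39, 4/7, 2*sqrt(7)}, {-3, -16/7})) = {-3, -16/7, 5/39, 4/7, 2*sqrt(7)}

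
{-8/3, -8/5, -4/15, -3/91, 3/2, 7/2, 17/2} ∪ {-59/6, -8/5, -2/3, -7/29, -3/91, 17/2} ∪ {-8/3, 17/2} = {-59/6, -8/3, -8/5, -2/3, -4/15, -7/29, -3/91, 3/2, 7/2, 17/2}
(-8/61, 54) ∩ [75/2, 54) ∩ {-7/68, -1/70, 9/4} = ∅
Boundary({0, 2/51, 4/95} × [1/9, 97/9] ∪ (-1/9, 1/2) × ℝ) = {-1/9, 1/2} × ℝ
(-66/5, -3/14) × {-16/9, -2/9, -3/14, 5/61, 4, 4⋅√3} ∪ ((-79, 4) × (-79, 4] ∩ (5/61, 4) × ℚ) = ((5/61, 4) × (ℚ ∩ (-79, 4])) ∪ ((-66/5, -3/14) × {-16/9, -2/9, -3/14, 5/61, 4, 4⋅√3})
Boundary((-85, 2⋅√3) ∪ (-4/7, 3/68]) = {-85, 2⋅√3}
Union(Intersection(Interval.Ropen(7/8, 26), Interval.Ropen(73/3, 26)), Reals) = Interval(-oo, oo)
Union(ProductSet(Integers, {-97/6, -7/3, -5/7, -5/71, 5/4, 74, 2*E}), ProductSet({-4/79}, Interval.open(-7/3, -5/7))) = Union(ProductSet({-4/79}, Interval.open(-7/3, -5/7)), ProductSet(Integers, {-97/6, -7/3, -5/7, -5/71, 5/4, 74, 2*E}))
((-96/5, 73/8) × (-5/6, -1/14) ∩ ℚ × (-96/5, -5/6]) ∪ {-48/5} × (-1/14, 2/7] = {-48/5} × (-1/14, 2/7]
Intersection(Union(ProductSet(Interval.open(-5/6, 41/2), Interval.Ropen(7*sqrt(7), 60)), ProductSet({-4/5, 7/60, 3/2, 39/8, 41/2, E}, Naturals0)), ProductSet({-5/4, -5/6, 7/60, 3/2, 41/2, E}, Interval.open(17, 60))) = Union(ProductSet({7/60, 3/2, E}, Interval.Ropen(7*sqrt(7), 60)), ProductSet({7/60, 3/2, 41/2, E}, Range(18, 60, 1)))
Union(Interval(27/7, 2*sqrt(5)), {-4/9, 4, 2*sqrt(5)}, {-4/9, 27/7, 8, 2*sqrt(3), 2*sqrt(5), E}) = Union({-4/9, 8, 2*sqrt(3), E}, Interval(27/7, 2*sqrt(5)))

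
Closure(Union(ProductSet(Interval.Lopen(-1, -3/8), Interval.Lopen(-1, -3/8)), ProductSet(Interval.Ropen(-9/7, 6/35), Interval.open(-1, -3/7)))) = Union(ProductSet({-9/7, 6/35}, Interval(-1, -3/7)), ProductSet({-1, -3/8}, Union({-1}, Interval(-3/7, -3/8))), ProductSet(Interval(-9/7, 6/35), {-1}), ProductSet(Interval.Ropen(-9/7, 6/35), Interval.open(-1, -3/7)), ProductSet(Interval(-1, -3/8), {-1, -3/8}), ProductSet(Interval.Lopen(-1, -3/8), Interval.Lopen(-1, -3/8)), ProductSet(Union(Interval(-9/7, -1), Interval(-3/8, 6/35)), {-1, -3/7}))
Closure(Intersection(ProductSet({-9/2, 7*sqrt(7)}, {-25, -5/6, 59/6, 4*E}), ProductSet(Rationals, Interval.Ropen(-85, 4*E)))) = ProductSet({-9/2}, {-25, -5/6, 59/6})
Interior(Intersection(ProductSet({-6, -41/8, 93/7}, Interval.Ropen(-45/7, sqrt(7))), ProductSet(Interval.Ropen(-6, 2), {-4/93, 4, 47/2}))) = EmptySet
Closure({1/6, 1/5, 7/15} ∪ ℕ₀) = ℕ₀ ∪ {1/6, 1/5, 7/15}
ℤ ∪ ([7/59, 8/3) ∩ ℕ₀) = ℤ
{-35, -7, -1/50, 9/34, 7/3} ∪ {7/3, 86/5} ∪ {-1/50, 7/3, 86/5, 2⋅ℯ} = {-35, -7, -1/50, 9/34, 7/3, 86/5, 2⋅ℯ}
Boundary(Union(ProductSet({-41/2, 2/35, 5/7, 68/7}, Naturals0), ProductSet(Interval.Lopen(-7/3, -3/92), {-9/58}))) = Union(ProductSet({-41/2, 2/35, 5/7, 68/7}, Naturals0), ProductSet(Interval(-7/3, -3/92), {-9/58}))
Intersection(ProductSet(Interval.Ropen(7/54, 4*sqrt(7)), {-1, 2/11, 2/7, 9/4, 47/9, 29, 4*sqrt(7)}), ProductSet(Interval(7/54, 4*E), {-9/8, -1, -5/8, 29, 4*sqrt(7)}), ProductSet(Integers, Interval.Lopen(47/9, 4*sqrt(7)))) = ProductSet(Range(1, 11, 1), {4*sqrt(7)})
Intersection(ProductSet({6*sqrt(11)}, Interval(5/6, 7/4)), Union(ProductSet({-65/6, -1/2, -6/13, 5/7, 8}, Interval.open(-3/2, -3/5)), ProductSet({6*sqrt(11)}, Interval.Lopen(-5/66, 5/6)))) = ProductSet({6*sqrt(11)}, {5/6})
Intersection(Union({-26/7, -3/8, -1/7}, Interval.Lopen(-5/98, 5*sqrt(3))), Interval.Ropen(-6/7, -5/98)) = {-3/8, -1/7}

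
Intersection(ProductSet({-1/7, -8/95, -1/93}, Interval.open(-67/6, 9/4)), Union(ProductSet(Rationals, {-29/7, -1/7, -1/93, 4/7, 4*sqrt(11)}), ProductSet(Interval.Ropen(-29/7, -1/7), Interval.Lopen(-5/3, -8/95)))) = ProductSet({-1/7, -8/95, -1/93}, {-29/7, -1/7, -1/93, 4/7})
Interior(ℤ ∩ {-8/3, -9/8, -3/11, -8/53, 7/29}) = ∅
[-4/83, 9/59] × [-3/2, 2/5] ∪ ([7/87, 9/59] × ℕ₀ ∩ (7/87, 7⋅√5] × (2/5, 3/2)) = ((7/87, 9/59] × {1}) ∪ ([-4/83, 9/59] × [-3/2, 2/5])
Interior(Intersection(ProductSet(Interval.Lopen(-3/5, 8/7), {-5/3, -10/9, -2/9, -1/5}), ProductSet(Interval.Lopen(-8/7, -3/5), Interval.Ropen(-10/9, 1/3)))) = EmptySet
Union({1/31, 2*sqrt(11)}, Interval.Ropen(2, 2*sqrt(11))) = Union({1/31}, Interval(2, 2*sqrt(11)))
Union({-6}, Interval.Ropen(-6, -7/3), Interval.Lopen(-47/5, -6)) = Interval.open(-47/5, -7/3)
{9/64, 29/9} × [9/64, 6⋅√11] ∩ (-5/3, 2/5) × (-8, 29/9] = {9/64} × [9/64, 29/9]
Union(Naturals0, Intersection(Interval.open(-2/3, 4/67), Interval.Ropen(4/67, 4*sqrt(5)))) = Naturals0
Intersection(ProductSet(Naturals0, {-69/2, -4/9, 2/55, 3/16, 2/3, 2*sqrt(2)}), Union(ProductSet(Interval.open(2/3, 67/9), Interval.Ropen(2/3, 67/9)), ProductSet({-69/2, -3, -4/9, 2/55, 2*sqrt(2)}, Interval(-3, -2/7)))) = ProductSet(Range(1, 8, 1), {2/3, 2*sqrt(2)})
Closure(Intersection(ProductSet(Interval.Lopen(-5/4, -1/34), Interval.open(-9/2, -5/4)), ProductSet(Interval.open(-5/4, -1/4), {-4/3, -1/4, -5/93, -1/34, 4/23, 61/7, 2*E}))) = ProductSet(Interval(-5/4, -1/4), {-4/3})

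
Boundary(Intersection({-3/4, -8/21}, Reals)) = {-3/4, -8/21}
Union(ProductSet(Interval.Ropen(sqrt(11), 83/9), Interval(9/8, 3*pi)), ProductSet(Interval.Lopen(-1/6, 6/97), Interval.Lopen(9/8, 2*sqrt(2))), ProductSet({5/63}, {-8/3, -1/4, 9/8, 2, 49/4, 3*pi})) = Union(ProductSet({5/63}, {-8/3, -1/4, 9/8, 2, 49/4, 3*pi}), ProductSet(Interval.Lopen(-1/6, 6/97), Interval.Lopen(9/8, 2*sqrt(2))), ProductSet(Interval.Ropen(sqrt(11), 83/9), Interval(9/8, 3*pi)))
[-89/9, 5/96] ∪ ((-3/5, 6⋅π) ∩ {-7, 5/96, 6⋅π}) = [-89/9, 5/96]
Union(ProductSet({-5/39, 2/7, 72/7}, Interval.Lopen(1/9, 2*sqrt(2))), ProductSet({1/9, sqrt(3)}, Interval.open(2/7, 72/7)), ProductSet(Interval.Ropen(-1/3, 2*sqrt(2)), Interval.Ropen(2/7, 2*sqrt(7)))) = Union(ProductSet({1/9, sqrt(3)}, Interval.open(2/7, 72/7)), ProductSet({-5/39, 2/7, 72/7}, Interval.Lopen(1/9, 2*sqrt(2))), ProductSet(Interval.Ropen(-1/3, 2*sqrt(2)), Interval.Ropen(2/7, 2*sqrt(7))))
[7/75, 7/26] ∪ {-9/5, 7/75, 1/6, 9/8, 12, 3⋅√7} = {-9/5, 9/8, 12, 3⋅√7} ∪ [7/75, 7/26]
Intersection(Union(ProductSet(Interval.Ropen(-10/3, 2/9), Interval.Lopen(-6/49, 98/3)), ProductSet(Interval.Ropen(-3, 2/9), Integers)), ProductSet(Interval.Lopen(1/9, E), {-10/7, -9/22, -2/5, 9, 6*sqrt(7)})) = ProductSet(Interval.open(1/9, 2/9), {9, 6*sqrt(7)})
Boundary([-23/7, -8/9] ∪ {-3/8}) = {-23/7, -8/9, -3/8}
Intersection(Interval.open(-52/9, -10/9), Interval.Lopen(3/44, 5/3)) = EmptySet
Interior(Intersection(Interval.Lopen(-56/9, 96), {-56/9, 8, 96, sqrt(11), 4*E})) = EmptySet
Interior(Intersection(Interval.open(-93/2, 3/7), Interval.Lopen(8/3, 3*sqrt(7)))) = EmptySet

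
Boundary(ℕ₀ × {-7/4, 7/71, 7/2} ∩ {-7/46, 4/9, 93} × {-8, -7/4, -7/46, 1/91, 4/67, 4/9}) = {93} × {-7/4}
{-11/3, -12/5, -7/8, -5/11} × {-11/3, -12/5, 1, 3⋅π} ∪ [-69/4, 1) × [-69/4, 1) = ([-69/4, 1) × [-69/4, 1)) ∪ ({-11/3, -12/5, -7/8, -5/11} × {-11/3, -12/5, 1, 3⋅π})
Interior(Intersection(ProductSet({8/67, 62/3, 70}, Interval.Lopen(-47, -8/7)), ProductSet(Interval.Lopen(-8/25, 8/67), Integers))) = EmptySet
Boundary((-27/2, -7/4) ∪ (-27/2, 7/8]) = {-27/2, 7/8}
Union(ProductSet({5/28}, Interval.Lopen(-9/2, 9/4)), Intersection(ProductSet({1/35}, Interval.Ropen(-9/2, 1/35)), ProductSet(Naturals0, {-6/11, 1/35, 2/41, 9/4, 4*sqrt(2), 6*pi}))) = ProductSet({5/28}, Interval.Lopen(-9/2, 9/4))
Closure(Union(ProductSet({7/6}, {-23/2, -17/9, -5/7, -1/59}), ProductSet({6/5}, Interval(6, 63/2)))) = Union(ProductSet({7/6}, {-23/2, -17/9, -5/7, -1/59}), ProductSet({6/5}, Interval(6, 63/2)))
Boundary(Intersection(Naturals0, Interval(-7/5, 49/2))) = Range(0, 25, 1)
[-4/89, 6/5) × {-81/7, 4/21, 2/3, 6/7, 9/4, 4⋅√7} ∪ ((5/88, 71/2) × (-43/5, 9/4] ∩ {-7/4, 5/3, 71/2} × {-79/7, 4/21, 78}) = ({5/3} × {4/21}) ∪ ([-4/89, 6/5) × {-81/7, 4/21, 2/3, 6/7, 9/4, 4⋅√7})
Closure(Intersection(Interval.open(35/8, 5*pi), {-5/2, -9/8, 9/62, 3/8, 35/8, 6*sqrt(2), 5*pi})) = {6*sqrt(2)}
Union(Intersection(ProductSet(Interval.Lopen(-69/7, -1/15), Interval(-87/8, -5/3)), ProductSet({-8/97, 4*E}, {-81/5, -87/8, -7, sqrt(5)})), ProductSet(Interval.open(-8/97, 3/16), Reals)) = Union(ProductSet({-8/97}, {-87/8, -7}), ProductSet(Interval.open(-8/97, 3/16), Reals))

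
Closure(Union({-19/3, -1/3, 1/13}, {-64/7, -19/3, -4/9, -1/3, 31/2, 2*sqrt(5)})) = {-64/7, -19/3, -4/9, -1/3, 1/13, 31/2, 2*sqrt(5)}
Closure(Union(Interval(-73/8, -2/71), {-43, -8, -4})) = Union({-43}, Interval(-73/8, -2/71))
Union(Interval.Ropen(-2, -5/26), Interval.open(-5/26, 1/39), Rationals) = Union(Interval(-2, 1/39), Rationals)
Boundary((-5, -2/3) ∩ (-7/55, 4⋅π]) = ∅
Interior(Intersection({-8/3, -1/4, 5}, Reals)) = EmptySet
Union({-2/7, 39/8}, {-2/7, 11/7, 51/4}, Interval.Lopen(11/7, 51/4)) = Union({-2/7}, Interval(11/7, 51/4))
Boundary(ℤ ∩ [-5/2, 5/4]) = {-2, -1, 0, 1}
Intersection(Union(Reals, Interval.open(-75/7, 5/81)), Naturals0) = Naturals0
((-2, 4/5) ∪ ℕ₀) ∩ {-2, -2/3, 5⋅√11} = {-2/3}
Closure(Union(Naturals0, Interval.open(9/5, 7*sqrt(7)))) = Union(Complement(Naturals0, Interval.open(9/5, 7*sqrt(7))), Interval(9/5, 7*sqrt(7)), Naturals0)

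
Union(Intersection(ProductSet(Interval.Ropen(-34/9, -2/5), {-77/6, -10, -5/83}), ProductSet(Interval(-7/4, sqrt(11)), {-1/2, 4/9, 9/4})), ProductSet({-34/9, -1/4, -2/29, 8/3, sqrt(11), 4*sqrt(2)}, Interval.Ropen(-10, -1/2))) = ProductSet({-34/9, -1/4, -2/29, 8/3, sqrt(11), 4*sqrt(2)}, Interval.Ropen(-10, -1/2))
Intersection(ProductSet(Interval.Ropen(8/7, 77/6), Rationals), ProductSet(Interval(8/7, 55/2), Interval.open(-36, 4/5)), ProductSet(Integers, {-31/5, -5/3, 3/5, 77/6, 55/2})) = ProductSet(Range(2, 13, 1), {-31/5, -5/3, 3/5})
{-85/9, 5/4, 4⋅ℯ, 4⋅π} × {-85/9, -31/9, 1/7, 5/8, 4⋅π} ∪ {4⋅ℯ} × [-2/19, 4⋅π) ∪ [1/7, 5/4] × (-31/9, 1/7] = ([1/7, 5/4] × (-31/9, 1/7]) ∪ ({4⋅ℯ} × [-2/19, 4⋅π)) ∪ ({-85/9, 5/4, 4⋅ℯ, 4⋅π} × {-85/9, -31/9, 1/7, 5/8, 4⋅π})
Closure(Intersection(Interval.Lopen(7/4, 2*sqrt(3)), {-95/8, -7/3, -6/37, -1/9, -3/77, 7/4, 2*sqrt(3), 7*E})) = {2*sqrt(3)}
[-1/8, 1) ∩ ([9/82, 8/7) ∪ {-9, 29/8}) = [9/82, 1)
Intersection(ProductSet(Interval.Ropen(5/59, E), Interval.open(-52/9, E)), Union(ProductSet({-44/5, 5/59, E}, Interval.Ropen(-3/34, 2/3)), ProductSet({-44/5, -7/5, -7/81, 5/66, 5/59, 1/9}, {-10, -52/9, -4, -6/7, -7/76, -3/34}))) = Union(ProductSet({5/59}, Interval.Ropen(-3/34, 2/3)), ProductSet({5/59, 1/9}, {-4, -6/7, -7/76, -3/34}))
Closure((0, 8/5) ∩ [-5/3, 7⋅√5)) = [0, 8/5]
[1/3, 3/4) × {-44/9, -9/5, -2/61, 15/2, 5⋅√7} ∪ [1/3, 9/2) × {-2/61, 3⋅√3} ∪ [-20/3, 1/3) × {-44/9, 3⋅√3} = ([-20/3, 1/3) × {-44/9, 3⋅√3}) ∪ ([1/3, 9/2) × {-2/61, 3⋅√3}) ∪ ([1/3, 3/4) × {-44/9, -9/5, -2/61, 15/2, 5⋅√7})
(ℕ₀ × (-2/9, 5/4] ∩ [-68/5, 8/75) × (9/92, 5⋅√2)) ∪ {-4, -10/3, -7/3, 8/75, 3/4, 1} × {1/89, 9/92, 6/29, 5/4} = ({0} × (9/92, 5/4]) ∪ ({-4, -10/3, -7/3, 8/75, 3/4, 1} × {1/89, 9/92, 6/29, 5/4})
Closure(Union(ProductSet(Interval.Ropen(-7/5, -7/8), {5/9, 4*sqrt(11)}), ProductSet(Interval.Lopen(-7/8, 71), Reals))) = Union(ProductSet(Interval(-7/5, -7/8), {5/9, 4*sqrt(11)}), ProductSet(Interval(-7/8, 71), Reals))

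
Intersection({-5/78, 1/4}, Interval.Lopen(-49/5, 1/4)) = {-5/78, 1/4}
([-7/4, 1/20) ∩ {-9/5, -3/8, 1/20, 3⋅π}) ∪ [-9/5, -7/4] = [-9/5, -7/4] ∪ {-3/8}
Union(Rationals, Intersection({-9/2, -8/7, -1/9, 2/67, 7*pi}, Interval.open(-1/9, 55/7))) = Rationals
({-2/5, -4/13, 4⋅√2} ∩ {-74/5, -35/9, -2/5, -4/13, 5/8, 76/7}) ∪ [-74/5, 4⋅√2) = [-74/5, 4⋅√2)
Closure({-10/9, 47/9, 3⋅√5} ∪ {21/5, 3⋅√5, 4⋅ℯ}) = {-10/9, 21/5, 47/9, 3⋅√5, 4⋅ℯ}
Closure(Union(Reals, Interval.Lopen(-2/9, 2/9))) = Interval(-oo, oo)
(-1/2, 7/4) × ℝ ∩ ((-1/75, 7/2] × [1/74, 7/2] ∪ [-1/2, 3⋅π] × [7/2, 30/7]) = ((-1/2, 7/4) × [7/2, 30/7]) ∪ ((-1/75, 7/4) × [1/74, 7/2])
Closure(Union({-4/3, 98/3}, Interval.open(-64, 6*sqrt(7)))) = Union({98/3}, Interval(-64, 6*sqrt(7)))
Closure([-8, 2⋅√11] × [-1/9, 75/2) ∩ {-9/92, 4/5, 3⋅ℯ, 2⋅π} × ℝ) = {-9/92, 4/5, 2⋅π} × [-1/9, 75/2]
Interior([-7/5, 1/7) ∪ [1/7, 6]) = (-7/5, 6)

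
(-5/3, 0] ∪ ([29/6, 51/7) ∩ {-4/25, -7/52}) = (-5/3, 0]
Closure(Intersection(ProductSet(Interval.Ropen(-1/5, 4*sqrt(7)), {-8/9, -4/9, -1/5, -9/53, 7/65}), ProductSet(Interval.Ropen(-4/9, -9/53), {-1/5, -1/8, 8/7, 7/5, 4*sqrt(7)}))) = ProductSet(Interval(-1/5, -9/53), {-1/5})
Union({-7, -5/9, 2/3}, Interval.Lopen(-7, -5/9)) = Union({2/3}, Interval(-7, -5/9))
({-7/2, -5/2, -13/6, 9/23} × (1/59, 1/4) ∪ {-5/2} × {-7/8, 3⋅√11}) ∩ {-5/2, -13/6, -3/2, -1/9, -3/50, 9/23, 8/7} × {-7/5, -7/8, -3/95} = {-5/2} × {-7/8}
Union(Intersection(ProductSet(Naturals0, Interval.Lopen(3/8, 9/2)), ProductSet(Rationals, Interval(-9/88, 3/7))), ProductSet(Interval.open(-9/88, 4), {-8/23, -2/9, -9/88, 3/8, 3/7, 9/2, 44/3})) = Union(ProductSet(Interval.open(-9/88, 4), {-8/23, -2/9, -9/88, 3/8, 3/7, 9/2, 44/3}), ProductSet(Naturals0, Interval.Lopen(3/8, 3/7)))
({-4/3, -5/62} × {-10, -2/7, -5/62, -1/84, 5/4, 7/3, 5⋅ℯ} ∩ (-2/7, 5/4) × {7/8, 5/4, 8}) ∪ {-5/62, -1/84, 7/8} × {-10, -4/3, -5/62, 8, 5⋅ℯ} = ({-5/62} × {5/4}) ∪ ({-5/62, -1/84, 7/8} × {-10, -4/3, -5/62, 8, 5⋅ℯ})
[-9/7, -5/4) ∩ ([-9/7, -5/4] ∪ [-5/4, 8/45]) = [-9/7, -5/4)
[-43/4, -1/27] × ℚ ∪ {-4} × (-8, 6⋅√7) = ([-43/4, -1/27] × ℚ) ∪ ({-4} × (-8, 6⋅√7))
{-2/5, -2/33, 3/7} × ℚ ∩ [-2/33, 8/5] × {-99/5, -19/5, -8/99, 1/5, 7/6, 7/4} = {-2/33, 3/7} × {-99/5, -19/5, -8/99, 1/5, 7/6, 7/4}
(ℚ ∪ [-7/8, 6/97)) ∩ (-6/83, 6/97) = (-6/83, 6/97) ∪ (ℚ ∩ (-6/83, 6/97))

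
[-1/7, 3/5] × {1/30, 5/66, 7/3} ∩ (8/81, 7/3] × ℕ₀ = ∅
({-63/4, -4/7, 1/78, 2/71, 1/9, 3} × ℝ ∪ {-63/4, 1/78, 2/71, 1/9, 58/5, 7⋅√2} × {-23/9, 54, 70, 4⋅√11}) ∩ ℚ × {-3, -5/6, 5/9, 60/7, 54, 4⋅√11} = ({-63/4, 1/78, 2/71, 1/9, 58/5} × {54, 4⋅√11}) ∪ ({-63/4, -4/7, 1/78, 2/71, 1/9, 3} × {-3, -5/6, 5/9, 60/7, 54, 4⋅√11})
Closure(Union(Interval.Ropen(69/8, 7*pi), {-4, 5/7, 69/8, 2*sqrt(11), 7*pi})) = Union({-4, 5/7, 2*sqrt(11)}, Interval(69/8, 7*pi))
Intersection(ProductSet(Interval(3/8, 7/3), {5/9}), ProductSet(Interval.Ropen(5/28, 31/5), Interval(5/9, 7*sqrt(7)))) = ProductSet(Interval(3/8, 7/3), {5/9})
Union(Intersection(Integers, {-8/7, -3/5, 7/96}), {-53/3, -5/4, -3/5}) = {-53/3, -5/4, -3/5}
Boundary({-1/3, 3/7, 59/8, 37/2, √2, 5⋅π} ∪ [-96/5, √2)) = {-96/5, 59/8, 37/2, √2, 5⋅π}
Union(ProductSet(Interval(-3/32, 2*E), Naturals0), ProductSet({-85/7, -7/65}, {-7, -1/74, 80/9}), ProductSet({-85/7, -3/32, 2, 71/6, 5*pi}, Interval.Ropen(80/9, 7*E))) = Union(ProductSet({-85/7, -7/65}, {-7, -1/74, 80/9}), ProductSet({-85/7, -3/32, 2, 71/6, 5*pi}, Interval.Ropen(80/9, 7*E)), ProductSet(Interval(-3/32, 2*E), Naturals0))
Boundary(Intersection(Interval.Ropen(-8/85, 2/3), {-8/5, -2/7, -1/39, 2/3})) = {-1/39}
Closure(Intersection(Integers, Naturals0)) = Naturals0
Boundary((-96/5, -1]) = {-96/5, -1}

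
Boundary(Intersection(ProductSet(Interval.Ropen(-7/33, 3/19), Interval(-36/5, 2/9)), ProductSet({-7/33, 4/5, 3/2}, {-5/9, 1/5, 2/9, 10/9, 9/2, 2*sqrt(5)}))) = ProductSet({-7/33}, {-5/9, 1/5, 2/9})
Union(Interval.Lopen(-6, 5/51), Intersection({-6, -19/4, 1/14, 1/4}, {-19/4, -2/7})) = Interval.Lopen(-6, 5/51)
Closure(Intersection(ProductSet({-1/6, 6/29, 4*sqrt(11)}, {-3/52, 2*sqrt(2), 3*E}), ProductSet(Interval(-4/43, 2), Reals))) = ProductSet({6/29}, {-3/52, 2*sqrt(2), 3*E})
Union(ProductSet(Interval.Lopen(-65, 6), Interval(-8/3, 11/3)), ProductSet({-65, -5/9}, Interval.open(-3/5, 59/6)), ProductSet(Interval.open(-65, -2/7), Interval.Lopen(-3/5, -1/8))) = Union(ProductSet({-65, -5/9}, Interval.open(-3/5, 59/6)), ProductSet(Interval.Lopen(-65, 6), Interval(-8/3, 11/3)))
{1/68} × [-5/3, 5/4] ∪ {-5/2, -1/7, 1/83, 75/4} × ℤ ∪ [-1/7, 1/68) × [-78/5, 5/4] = ({-5/2, -1/7, 1/83, 75/4} × ℤ) ∪ ({1/68} × [-5/3, 5/4]) ∪ ([-1/7, 1/68) × [-78/5, 5/4])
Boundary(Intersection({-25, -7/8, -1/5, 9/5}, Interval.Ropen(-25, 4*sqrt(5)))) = {-25, -7/8, -1/5, 9/5}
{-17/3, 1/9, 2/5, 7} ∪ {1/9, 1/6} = {-17/3, 1/9, 1/6, 2/5, 7}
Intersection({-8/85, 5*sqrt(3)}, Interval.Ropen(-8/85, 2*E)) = {-8/85}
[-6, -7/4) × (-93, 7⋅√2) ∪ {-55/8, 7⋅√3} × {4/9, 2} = ({-55/8, 7⋅√3} × {4/9, 2}) ∪ ([-6, -7/4) × (-93, 7⋅√2))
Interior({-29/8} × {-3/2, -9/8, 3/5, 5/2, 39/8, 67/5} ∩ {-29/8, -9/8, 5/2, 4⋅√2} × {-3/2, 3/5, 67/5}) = ∅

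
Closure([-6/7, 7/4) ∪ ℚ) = ℚ ∪ (-∞, ∞)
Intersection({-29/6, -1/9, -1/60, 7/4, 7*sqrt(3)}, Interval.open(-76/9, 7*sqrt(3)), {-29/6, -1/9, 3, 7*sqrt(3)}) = {-29/6, -1/9}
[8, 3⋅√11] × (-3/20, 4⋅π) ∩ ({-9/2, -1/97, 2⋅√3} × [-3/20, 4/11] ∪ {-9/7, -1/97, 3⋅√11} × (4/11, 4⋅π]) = {3⋅√11} × (4/11, 4⋅π)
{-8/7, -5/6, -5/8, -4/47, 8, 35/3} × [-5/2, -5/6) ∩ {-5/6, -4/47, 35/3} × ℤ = {-5/6, -4/47, 35/3} × {-2, -1}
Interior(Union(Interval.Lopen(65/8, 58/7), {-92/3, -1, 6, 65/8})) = Interval.open(65/8, 58/7)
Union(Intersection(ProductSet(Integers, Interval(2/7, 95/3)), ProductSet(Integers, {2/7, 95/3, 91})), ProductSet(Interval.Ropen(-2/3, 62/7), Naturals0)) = Union(ProductSet(Integers, {2/7, 95/3}), ProductSet(Interval.Ropen(-2/3, 62/7), Naturals0))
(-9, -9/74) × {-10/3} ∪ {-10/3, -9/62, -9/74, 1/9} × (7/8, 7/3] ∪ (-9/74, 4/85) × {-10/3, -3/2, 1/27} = ((-9, -9/74) × {-10/3}) ∪ ((-9/74, 4/85) × {-10/3, -3/2, 1/27}) ∪ ({-10/3, -9/62, -9/74, 1/9} × (7/8, 7/3])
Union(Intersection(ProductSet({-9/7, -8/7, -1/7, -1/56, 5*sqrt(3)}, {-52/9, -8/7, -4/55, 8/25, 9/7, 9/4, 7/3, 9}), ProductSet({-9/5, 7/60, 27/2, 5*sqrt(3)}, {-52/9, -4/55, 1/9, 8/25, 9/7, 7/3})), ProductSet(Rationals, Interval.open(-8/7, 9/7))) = Union(ProductSet({5*sqrt(3)}, {-52/9, -4/55, 8/25, 9/7, 7/3}), ProductSet(Rationals, Interval.open(-8/7, 9/7)))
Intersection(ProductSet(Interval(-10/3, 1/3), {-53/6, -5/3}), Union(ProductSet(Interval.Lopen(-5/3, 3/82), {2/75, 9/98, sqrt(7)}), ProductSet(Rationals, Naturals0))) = EmptySet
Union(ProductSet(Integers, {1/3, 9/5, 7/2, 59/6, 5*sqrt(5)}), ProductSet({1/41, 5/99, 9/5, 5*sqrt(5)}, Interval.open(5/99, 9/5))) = Union(ProductSet({1/41, 5/99, 9/5, 5*sqrt(5)}, Interval.open(5/99, 9/5)), ProductSet(Integers, {1/3, 9/5, 7/2, 59/6, 5*sqrt(5)}))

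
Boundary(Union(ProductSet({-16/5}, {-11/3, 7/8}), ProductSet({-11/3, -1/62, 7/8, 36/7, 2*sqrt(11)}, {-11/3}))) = Union(ProductSet({-16/5}, {-11/3, 7/8}), ProductSet({-11/3, -1/62, 7/8, 36/7, 2*sqrt(11)}, {-11/3}))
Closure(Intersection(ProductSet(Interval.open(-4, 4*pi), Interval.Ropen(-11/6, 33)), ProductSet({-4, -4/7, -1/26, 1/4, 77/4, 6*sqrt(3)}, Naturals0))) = ProductSet({-4/7, -1/26, 1/4, 6*sqrt(3)}, Range(0, 33, 1))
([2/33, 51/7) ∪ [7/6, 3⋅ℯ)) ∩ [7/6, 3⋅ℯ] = [7/6, 3⋅ℯ)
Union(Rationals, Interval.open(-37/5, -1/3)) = Union(Interval(-37/5, -1/3), Rationals)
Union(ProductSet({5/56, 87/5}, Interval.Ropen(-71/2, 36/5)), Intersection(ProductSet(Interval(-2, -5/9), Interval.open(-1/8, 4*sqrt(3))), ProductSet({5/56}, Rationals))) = ProductSet({5/56, 87/5}, Interval.Ropen(-71/2, 36/5))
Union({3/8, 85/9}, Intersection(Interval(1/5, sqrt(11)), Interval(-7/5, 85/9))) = Union({85/9}, Interval(1/5, sqrt(11)))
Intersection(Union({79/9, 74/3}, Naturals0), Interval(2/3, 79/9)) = Union({79/9}, Range(1, 9, 1))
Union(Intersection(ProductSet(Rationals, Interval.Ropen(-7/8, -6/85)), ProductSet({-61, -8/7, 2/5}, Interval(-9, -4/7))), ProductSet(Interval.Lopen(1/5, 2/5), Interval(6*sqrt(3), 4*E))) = Union(ProductSet({-61, -8/7, 2/5}, Interval(-7/8, -4/7)), ProductSet(Interval.Lopen(1/5, 2/5), Interval(6*sqrt(3), 4*E)))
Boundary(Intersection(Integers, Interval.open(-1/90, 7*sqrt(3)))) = Range(0, 13, 1)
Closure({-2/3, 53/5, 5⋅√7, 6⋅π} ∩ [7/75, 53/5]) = {53/5}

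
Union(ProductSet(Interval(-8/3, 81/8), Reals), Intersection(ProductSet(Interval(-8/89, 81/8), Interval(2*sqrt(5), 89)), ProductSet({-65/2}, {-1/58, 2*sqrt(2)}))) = ProductSet(Interval(-8/3, 81/8), Reals)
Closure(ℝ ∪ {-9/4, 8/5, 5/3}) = ℝ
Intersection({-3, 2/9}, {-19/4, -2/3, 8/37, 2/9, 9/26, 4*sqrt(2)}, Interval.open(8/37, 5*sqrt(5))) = {2/9}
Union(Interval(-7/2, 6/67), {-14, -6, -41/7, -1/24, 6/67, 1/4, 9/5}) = Union({-14, -6, -41/7, 1/4, 9/5}, Interval(-7/2, 6/67))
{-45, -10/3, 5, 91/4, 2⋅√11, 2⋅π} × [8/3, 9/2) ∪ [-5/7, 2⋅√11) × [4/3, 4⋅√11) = ({-45, -10/3, 5, 91/4, 2⋅√11, 2⋅π} × [8/3, 9/2)) ∪ ([-5/7, 2⋅√11) × [4/3, 4⋅√11))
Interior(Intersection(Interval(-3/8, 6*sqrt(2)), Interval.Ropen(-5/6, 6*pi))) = Interval.open(-3/8, 6*sqrt(2))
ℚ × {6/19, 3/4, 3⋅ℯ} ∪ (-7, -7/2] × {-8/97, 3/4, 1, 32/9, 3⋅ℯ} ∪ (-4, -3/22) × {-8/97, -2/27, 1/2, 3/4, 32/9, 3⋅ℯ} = (ℚ × {6/19, 3/4, 3⋅ℯ}) ∪ ((-7, -7/2] × {-8/97, 3/4, 1, 32/9, 3⋅ℯ}) ∪ ((-4, -3/22) × {-8/97, -2/27, 1/2, 3/4, 32/9, 3⋅ℯ})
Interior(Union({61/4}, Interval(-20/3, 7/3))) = Interval.open(-20/3, 7/3)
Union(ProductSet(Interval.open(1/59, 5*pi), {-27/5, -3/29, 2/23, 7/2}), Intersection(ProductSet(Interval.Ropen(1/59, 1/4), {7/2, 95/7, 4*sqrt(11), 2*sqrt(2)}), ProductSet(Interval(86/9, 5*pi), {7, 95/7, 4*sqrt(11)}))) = ProductSet(Interval.open(1/59, 5*pi), {-27/5, -3/29, 2/23, 7/2})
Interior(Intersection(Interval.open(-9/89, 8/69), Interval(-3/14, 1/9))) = Interval.open(-9/89, 1/9)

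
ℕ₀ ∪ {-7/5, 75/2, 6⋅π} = {-7/5, 75/2, 6⋅π} ∪ ℕ₀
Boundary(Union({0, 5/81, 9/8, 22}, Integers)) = Union({5/81, 9/8}, Integers)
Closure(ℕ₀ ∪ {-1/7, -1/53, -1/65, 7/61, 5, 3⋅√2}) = {-1/7, -1/53, -1/65, 7/61, 3⋅√2} ∪ ℕ₀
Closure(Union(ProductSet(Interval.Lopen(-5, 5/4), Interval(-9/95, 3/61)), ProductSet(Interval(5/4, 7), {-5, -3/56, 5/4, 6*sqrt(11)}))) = Union(ProductSet(Interval(-5, 5/4), Interval(-9/95, 3/61)), ProductSet(Interval(5/4, 7), {-5, -3/56, 5/4, 6*sqrt(11)}))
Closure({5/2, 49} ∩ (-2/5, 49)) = {5/2}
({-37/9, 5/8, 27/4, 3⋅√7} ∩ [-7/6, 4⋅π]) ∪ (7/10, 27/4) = {5/8, 3⋅√7} ∪ (7/10, 27/4]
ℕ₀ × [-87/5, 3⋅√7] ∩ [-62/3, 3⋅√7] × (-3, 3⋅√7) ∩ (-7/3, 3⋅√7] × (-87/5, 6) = {0, 1, …, 7} × (-3, 6)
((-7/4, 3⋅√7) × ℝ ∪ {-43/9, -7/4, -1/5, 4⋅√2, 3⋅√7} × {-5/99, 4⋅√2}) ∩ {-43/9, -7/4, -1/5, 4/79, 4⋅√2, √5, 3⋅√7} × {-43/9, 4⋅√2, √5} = ({-43/9, -7/4, -1/5, 4⋅√2, 3⋅√7} × {4⋅√2}) ∪ ({-1/5, 4/79, 4⋅√2, √5} × {-43/9, 4⋅√2, √5})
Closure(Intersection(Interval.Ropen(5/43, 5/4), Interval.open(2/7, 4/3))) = Interval(2/7, 5/4)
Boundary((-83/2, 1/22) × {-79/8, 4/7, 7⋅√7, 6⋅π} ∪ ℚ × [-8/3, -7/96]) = (ℝ × [-8/3, -7/96]) ∪ ([-83/2, 1/22] × {-79/8, 4/7, 7⋅√7, 6⋅π})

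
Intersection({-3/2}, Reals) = {-3/2}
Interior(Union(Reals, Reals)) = Reals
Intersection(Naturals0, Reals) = Naturals0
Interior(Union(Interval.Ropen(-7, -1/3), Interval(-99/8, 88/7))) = Interval.open(-99/8, 88/7)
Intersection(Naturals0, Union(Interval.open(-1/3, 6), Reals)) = Naturals0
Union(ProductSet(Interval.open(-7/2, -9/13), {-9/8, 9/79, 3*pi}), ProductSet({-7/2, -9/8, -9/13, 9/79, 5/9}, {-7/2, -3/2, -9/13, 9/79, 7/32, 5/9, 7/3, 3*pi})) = Union(ProductSet({-7/2, -9/8, -9/13, 9/79, 5/9}, {-7/2, -3/2, -9/13, 9/79, 7/32, 5/9, 7/3, 3*pi}), ProductSet(Interval.open(-7/2, -9/13), {-9/8, 9/79, 3*pi}))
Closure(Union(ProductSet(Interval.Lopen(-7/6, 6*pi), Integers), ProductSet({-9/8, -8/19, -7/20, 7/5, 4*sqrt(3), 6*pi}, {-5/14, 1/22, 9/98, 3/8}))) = Union(ProductSet({-9/8, -8/19, -7/20, 7/5, 4*sqrt(3), 6*pi}, {-5/14, 1/22, 9/98, 3/8}), ProductSet(Interval(-7/6, 6*pi), Integers))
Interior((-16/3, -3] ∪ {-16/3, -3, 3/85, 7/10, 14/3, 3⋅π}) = (-16/3, -3)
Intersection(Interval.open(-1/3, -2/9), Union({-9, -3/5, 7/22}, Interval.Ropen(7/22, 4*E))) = EmptySet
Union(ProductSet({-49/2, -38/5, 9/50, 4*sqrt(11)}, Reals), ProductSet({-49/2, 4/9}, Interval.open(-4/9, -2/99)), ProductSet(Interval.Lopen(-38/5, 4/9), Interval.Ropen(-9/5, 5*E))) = Union(ProductSet({-49/2, 4/9}, Interval.open(-4/9, -2/99)), ProductSet({-49/2, -38/5, 9/50, 4*sqrt(11)}, Reals), ProductSet(Interval.Lopen(-38/5, 4/9), Interval.Ropen(-9/5, 5*E)))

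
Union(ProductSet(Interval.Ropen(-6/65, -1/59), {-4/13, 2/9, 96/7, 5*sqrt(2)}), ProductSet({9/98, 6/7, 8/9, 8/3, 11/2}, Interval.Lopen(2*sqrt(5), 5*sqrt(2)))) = Union(ProductSet({9/98, 6/7, 8/9, 8/3, 11/2}, Interval.Lopen(2*sqrt(5), 5*sqrt(2))), ProductSet(Interval.Ropen(-6/65, -1/59), {-4/13, 2/9, 96/7, 5*sqrt(2)}))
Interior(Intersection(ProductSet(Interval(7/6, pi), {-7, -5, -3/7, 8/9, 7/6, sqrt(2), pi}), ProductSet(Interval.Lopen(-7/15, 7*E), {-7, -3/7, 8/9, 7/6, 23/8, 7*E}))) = EmptySet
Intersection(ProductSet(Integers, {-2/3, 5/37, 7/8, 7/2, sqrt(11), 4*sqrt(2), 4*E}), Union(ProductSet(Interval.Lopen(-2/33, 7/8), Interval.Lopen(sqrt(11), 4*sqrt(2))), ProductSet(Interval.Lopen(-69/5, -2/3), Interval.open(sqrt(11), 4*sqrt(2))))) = Union(ProductSet(Range(-13, 0, 1), {7/2}), ProductSet(Range(0, 1, 1), {7/2, 4*sqrt(2)}))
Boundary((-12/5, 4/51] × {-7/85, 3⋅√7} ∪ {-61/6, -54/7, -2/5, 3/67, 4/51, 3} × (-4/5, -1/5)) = ({-61/6, -54/7, -2/5, 3/67, 4/51, 3} × [-4/5, -1/5]) ∪ ([-12/5, 4/51] × {-7/85, 3⋅√7})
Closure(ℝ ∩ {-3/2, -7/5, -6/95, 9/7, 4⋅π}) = {-3/2, -7/5, -6/95, 9/7, 4⋅π}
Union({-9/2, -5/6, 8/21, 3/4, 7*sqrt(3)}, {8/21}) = {-9/2, -5/6, 8/21, 3/4, 7*sqrt(3)}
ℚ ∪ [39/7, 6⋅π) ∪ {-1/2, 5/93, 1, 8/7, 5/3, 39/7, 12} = ℚ ∪ [39/7, 6⋅π)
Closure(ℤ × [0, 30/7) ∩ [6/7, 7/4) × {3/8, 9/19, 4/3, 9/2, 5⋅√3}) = {1} × {3/8, 9/19, 4/3}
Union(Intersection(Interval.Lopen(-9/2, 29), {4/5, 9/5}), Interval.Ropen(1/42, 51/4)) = Interval.Ropen(1/42, 51/4)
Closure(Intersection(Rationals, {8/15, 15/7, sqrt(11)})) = {8/15, 15/7}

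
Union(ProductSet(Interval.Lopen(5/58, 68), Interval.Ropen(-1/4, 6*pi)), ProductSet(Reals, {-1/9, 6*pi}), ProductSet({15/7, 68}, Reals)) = Union(ProductSet({15/7, 68}, Reals), ProductSet(Interval.Lopen(5/58, 68), Interval.Ropen(-1/4, 6*pi)), ProductSet(Reals, {-1/9, 6*pi}))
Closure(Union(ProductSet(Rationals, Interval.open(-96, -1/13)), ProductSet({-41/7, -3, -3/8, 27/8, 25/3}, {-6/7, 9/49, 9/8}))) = Union(ProductSet({-41/7, -3, -3/8, 27/8, 25/3}, {-6/7, 9/49, 9/8}), ProductSet(Reals, Interval(-96, -1/13)))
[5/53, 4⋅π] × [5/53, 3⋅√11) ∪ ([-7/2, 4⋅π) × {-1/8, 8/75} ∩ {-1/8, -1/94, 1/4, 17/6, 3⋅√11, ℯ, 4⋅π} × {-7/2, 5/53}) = [5/53, 4⋅π] × [5/53, 3⋅√11)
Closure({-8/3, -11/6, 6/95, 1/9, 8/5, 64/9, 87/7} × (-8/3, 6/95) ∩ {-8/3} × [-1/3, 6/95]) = {-8/3} × [-1/3, 6/95]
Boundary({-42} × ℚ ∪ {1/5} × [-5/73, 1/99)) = ({-42} × ℝ) ∪ ({1/5} × [-5/73, 1/99])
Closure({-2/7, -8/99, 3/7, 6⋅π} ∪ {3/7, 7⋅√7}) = {-2/7, -8/99, 3/7, 7⋅√7, 6⋅π}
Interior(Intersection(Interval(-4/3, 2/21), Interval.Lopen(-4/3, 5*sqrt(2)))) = Interval.open(-4/3, 2/21)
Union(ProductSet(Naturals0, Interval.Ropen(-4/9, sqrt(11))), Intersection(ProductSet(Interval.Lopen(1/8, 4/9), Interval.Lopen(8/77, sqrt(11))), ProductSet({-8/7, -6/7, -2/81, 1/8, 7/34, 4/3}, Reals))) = Union(ProductSet({7/34}, Interval.Lopen(8/77, sqrt(11))), ProductSet(Naturals0, Interval.Ropen(-4/9, sqrt(11))))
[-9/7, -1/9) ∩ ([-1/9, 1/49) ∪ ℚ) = ℚ ∩ [-9/7, -1/9)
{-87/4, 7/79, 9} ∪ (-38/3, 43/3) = {-87/4} ∪ (-38/3, 43/3)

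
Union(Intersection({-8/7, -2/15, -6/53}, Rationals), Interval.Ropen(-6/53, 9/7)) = Union({-8/7, -2/15}, Interval.Ropen(-6/53, 9/7))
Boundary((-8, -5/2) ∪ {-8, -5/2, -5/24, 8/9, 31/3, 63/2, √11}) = {-8, -5/2, -5/24, 8/9, 31/3, 63/2, √11}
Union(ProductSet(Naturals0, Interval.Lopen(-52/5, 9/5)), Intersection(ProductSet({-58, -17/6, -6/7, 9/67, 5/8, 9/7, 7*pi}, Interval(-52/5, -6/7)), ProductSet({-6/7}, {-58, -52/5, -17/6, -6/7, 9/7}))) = Union(ProductSet({-6/7}, {-52/5, -17/6, -6/7}), ProductSet(Naturals0, Interval.Lopen(-52/5, 9/5)))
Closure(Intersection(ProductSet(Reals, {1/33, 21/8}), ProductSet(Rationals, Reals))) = ProductSet(Reals, {1/33, 21/8})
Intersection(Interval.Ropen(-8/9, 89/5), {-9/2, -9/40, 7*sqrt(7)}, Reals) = {-9/40}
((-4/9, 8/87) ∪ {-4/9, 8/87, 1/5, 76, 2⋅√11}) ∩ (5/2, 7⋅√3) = {2⋅√11}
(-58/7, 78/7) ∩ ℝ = (-58/7, 78/7)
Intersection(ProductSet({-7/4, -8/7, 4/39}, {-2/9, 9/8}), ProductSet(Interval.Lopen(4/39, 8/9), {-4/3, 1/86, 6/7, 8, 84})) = EmptySet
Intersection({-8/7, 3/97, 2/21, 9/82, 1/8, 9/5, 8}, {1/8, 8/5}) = {1/8}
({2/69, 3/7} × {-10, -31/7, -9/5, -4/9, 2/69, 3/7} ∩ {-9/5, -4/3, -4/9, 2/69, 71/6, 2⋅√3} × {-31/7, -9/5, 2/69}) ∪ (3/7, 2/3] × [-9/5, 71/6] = ({2/69} × {-31/7, -9/5, 2/69}) ∪ ((3/7, 2/3] × [-9/5, 71/6])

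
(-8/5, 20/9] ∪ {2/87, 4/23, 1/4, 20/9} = (-8/5, 20/9]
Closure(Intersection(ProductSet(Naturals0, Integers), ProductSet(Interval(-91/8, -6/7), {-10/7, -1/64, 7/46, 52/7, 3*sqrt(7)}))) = EmptySet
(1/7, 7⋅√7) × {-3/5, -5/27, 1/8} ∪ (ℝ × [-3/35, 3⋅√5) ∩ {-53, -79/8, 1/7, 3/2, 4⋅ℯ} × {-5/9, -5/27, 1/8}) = ({-53, -79/8, 1/7, 3/2, 4⋅ℯ} × {1/8}) ∪ ((1/7, 7⋅√7) × {-3/5, -5/27, 1/8})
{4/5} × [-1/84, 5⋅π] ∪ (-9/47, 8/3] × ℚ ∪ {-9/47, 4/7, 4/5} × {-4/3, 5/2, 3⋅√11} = ((-9/47, 8/3] × ℚ) ∪ ({4/5} × [-1/84, 5⋅π]) ∪ ({-9/47, 4/7, 4/5} × {-4/3, 5/2, 3⋅√11})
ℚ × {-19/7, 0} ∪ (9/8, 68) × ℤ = (ℚ × {-19/7, 0}) ∪ ((9/8, 68) × ℤ)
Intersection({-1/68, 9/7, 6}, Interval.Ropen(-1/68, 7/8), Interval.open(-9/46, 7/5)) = {-1/68}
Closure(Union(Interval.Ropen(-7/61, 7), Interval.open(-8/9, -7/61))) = Interval(-8/9, 7)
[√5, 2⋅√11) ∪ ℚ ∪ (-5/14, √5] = ℚ ∪ [-5/14, 2⋅√11)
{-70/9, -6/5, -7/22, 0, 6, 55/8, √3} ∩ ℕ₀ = {0, 6}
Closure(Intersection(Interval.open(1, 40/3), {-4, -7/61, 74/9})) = {74/9}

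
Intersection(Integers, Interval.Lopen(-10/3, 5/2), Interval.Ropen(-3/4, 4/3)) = Range(0, 2, 1)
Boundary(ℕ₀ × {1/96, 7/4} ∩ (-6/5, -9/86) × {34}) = ∅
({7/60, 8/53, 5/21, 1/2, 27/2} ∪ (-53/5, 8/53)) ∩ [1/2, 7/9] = {1/2}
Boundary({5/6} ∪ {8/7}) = {5/6, 8/7}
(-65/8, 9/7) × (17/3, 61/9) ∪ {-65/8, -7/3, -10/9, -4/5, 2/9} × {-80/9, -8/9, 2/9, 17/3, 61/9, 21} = ((-65/8, 9/7) × (17/3, 61/9)) ∪ ({-65/8, -7/3, -10/9, -4/5, 2/9} × {-80/9, -8/9, 2/9, 17/3, 61/9, 21})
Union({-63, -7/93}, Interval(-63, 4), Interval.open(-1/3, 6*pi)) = Interval.Ropen(-63, 6*pi)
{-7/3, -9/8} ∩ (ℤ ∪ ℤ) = ∅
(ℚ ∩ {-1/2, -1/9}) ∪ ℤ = ℤ ∪ {-1/2, -1/9}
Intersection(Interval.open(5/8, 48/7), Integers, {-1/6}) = EmptySet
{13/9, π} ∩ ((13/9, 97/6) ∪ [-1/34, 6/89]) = {π}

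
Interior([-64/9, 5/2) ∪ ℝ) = (-∞, ∞)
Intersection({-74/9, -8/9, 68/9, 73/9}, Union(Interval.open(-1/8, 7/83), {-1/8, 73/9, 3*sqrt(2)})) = {73/9}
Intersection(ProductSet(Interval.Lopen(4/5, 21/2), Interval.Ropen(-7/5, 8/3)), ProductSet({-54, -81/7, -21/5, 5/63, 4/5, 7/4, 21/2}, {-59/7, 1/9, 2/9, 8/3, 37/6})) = ProductSet({7/4, 21/2}, {1/9, 2/9})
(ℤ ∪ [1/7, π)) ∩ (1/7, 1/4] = (1/7, 1/4]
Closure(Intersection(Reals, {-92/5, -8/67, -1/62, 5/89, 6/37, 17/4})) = {-92/5, -8/67, -1/62, 5/89, 6/37, 17/4}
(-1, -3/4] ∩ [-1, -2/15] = (-1, -3/4]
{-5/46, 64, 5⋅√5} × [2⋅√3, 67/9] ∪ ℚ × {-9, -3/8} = (ℚ × {-9, -3/8}) ∪ ({-5/46, 64, 5⋅√5} × [2⋅√3, 67/9])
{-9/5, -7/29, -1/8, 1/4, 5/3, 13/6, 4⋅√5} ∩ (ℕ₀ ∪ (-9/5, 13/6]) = {-7/29, -1/8, 1/4, 5/3, 13/6}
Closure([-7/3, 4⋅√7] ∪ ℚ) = ℚ ∪ (-∞, ∞)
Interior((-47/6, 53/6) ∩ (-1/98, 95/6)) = (-1/98, 53/6)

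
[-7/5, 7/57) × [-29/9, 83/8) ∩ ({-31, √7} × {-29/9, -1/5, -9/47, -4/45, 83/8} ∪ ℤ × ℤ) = {-1, 0} × {-3, -2, …, 10}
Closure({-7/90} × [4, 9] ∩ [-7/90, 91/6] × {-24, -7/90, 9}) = {-7/90} × {9}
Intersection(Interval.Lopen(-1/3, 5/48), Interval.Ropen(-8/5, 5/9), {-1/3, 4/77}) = {4/77}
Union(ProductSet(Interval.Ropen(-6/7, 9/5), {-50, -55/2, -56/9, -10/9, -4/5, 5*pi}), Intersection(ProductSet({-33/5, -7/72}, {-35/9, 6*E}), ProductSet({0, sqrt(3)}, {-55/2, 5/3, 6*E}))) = ProductSet(Interval.Ropen(-6/7, 9/5), {-50, -55/2, -56/9, -10/9, -4/5, 5*pi})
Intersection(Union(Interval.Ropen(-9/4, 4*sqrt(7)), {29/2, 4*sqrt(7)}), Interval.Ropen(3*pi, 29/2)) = Interval(3*pi, 4*sqrt(7))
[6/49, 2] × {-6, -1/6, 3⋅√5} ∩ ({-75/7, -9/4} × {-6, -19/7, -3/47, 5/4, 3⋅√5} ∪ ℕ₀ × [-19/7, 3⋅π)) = {1, 2} × {-1/6, 3⋅√5}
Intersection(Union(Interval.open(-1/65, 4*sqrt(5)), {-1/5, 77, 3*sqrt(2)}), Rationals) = Union({-1/5, 77}, Intersection(Interval.open(-1/65, 4*sqrt(5)), Rationals))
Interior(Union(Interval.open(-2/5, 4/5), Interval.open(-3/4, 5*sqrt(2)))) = Interval.open(-3/4, 5*sqrt(2))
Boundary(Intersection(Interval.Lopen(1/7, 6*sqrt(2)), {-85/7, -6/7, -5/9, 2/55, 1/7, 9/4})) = {9/4}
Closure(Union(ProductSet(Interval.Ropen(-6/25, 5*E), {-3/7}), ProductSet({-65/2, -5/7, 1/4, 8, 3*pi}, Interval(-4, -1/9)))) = Union(ProductSet({-65/2, -5/7, 1/4, 8, 3*pi}, Interval(-4, -1/9)), ProductSet(Interval(-6/25, 5*E), {-3/7}))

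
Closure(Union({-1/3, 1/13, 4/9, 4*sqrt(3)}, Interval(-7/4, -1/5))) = Union({1/13, 4/9, 4*sqrt(3)}, Interval(-7/4, -1/5))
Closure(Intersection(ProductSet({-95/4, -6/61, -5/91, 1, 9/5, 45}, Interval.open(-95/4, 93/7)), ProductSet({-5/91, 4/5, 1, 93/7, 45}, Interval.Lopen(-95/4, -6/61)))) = ProductSet({-5/91, 1, 45}, Interval(-95/4, -6/61))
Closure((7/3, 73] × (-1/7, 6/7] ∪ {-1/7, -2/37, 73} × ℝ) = ({-1/7, -2/37, 73} × ℝ) ∪ ({7/3, 73} × [-1/7, 6/7]) ∪ ([7/3, 73] × {-1/7, 6/7}) ∪ ((7/3, 73] × (-1/7, 6/7])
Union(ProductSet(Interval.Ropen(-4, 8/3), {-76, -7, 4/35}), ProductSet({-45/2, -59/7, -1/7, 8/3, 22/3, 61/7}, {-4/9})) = Union(ProductSet({-45/2, -59/7, -1/7, 8/3, 22/3, 61/7}, {-4/9}), ProductSet(Interval.Ropen(-4, 8/3), {-76, -7, 4/35}))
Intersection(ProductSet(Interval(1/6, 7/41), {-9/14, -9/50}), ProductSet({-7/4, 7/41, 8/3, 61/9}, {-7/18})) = EmptySet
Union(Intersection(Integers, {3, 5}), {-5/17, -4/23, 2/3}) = {-5/17, -4/23, 2/3, 3, 5}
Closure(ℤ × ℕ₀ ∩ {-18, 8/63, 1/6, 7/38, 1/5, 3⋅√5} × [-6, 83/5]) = {-18} × {0, 1, …, 16}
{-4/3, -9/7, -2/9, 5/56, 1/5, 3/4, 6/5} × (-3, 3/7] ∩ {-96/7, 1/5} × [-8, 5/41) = {1/5} × (-3, 5/41)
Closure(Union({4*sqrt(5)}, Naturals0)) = Union({4*sqrt(5)}, Naturals0)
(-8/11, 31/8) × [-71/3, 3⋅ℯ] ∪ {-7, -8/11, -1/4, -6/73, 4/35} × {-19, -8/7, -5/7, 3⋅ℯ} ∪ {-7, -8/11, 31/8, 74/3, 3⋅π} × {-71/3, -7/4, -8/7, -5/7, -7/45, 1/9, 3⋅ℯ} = ((-8/11, 31/8) × [-71/3, 3⋅ℯ]) ∪ ({-7, -8/11, -1/4, -6/73, 4/35} × {-19, -8/7, -5/7, 3⋅ℯ}) ∪ ({-7, -8/11, 31/8, 74/3, 3⋅π} × {-71/3, -7/4, -8/7, -5/7, -7/45, 1/9, 3⋅ℯ})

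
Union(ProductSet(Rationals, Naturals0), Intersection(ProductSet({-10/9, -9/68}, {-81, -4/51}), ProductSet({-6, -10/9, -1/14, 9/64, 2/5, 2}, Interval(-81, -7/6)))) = Union(ProductSet({-10/9}, {-81}), ProductSet(Rationals, Naturals0))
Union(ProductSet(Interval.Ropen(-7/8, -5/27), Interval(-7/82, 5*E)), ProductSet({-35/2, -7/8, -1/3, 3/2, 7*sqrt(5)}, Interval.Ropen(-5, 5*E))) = Union(ProductSet({-35/2, -7/8, -1/3, 3/2, 7*sqrt(5)}, Interval.Ropen(-5, 5*E)), ProductSet(Interval.Ropen(-7/8, -5/27), Interval(-7/82, 5*E)))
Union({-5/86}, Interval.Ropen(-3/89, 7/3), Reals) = Interval(-oo, oo)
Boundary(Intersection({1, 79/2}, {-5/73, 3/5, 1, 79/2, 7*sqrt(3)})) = {1, 79/2}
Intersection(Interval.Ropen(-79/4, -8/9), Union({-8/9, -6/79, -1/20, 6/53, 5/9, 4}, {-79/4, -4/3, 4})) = {-79/4, -4/3}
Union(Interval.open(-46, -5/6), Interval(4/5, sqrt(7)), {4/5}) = Union(Interval.open(-46, -5/6), Interval(4/5, sqrt(7)))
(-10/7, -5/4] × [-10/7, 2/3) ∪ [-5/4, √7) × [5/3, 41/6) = ((-10/7, -5/4] × [-10/7, 2/3)) ∪ ([-5/4, √7) × [5/3, 41/6))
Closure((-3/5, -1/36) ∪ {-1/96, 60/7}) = [-3/5, -1/36] ∪ {-1/96, 60/7}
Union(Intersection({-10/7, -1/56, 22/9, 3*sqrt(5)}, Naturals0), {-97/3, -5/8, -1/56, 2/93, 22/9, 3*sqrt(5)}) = {-97/3, -5/8, -1/56, 2/93, 22/9, 3*sqrt(5)}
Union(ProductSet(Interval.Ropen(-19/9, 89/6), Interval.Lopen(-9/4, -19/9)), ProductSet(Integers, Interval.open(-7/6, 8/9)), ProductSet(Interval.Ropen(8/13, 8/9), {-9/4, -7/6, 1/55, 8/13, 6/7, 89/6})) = Union(ProductSet(Integers, Interval.open(-7/6, 8/9)), ProductSet(Interval.Ropen(-19/9, 89/6), Interval.Lopen(-9/4, -19/9)), ProductSet(Interval.Ropen(8/13, 8/9), {-9/4, -7/6, 1/55, 8/13, 6/7, 89/6}))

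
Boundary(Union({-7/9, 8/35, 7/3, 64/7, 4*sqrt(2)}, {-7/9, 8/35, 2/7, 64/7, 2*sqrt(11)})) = {-7/9, 8/35, 2/7, 7/3, 64/7, 2*sqrt(11), 4*sqrt(2)}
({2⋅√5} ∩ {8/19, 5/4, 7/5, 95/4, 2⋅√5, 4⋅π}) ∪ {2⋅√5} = {2⋅√5}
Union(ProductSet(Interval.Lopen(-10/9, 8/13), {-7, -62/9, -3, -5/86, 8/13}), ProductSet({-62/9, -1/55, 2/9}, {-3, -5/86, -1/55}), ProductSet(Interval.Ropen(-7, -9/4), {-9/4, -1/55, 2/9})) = Union(ProductSet({-62/9, -1/55, 2/9}, {-3, -5/86, -1/55}), ProductSet(Interval.Ropen(-7, -9/4), {-9/4, -1/55, 2/9}), ProductSet(Interval.Lopen(-10/9, 8/13), {-7, -62/9, -3, -5/86, 8/13}))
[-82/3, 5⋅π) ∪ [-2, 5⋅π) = [-82/3, 5⋅π)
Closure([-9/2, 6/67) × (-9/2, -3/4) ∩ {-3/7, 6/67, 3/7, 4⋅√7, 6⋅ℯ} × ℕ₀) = ∅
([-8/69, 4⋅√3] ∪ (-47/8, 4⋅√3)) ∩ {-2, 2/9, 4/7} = {-2, 2/9, 4/7}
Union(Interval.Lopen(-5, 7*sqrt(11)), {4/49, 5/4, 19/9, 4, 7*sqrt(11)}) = Interval.Lopen(-5, 7*sqrt(11))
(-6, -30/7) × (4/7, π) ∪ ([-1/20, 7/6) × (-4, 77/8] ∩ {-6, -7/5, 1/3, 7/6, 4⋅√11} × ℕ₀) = ({1/3} × {0, 1, …, 9}) ∪ ((-6, -30/7) × (4/7, π))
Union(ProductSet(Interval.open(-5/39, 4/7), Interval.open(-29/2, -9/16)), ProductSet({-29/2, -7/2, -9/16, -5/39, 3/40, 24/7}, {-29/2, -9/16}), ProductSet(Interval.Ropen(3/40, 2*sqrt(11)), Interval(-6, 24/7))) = Union(ProductSet({-29/2, -7/2, -9/16, -5/39, 3/40, 24/7}, {-29/2, -9/16}), ProductSet(Interval.open(-5/39, 4/7), Interval.open(-29/2, -9/16)), ProductSet(Interval.Ropen(3/40, 2*sqrt(11)), Interval(-6, 24/7)))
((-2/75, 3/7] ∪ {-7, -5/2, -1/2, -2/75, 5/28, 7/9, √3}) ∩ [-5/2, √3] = {-5/2, -1/2, 7/9, √3} ∪ [-2/75, 3/7]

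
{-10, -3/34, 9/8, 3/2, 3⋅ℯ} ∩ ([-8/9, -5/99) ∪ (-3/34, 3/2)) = {-3/34, 9/8}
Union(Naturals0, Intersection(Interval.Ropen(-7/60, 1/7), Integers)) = Union(Naturals0, Range(0, 1, 1))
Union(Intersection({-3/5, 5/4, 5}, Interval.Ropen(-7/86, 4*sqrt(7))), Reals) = Reals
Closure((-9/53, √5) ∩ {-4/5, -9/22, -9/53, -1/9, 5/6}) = {-1/9, 5/6}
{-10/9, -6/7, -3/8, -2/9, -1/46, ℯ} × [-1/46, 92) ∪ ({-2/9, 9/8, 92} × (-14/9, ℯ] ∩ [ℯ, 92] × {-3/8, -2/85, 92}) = ({92} × {-3/8, -2/85}) ∪ ({-10/9, -6/7, -3/8, -2/9, -1/46, ℯ} × [-1/46, 92))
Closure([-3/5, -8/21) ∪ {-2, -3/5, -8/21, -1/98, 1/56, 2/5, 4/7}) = {-2, -1/98, 1/56, 2/5, 4/7} ∪ [-3/5, -8/21]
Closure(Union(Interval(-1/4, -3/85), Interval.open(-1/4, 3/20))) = Interval(-1/4, 3/20)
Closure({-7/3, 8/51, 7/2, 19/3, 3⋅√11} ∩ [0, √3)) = {8/51}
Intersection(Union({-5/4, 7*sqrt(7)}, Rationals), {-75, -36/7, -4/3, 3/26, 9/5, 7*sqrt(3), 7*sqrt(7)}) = {-75, -36/7, -4/3, 3/26, 9/5, 7*sqrt(7)}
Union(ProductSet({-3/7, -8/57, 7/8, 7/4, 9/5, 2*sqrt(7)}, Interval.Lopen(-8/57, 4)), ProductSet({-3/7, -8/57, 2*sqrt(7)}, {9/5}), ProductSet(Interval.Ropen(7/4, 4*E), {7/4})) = Union(ProductSet({-3/7, -8/57, 7/8, 7/4, 9/5, 2*sqrt(7)}, Interval.Lopen(-8/57, 4)), ProductSet(Interval.Ropen(7/4, 4*E), {7/4}))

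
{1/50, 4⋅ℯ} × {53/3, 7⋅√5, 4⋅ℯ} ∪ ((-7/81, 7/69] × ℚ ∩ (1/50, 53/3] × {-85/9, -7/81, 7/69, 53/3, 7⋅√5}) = ((1/50, 7/69] × {-85/9, -7/81, 7/69, 53/3}) ∪ ({1/50, 4⋅ℯ} × {53/3, 7⋅√5, 4⋅ℯ})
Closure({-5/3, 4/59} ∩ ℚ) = {-5/3, 4/59}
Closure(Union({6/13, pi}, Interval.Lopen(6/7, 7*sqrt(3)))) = Union({6/13}, Interval(6/7, 7*sqrt(3)))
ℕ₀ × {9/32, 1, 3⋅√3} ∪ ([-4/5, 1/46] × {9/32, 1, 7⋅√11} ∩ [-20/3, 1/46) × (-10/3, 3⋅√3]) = ([-4/5, 1/46) × {9/32, 1}) ∪ (ℕ₀ × {9/32, 1, 3⋅√3})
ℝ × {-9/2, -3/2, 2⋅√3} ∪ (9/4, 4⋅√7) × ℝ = (ℝ × {-9/2, -3/2, 2⋅√3}) ∪ ((9/4, 4⋅√7) × ℝ)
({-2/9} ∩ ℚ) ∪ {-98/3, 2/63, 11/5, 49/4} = {-98/3, -2/9, 2/63, 11/5, 49/4}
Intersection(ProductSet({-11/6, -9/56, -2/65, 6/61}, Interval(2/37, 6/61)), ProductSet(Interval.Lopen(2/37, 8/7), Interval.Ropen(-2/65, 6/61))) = ProductSet({6/61}, Interval.Ropen(2/37, 6/61))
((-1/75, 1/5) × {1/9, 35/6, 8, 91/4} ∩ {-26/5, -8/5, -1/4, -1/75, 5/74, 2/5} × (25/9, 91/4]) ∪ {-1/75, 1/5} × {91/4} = ({-1/75, 1/5} × {91/4}) ∪ ({5/74} × {35/6, 8, 91/4})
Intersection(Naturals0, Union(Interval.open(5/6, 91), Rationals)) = Union(Naturals0, Range(1, 92, 1))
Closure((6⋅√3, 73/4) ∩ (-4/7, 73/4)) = [6⋅√3, 73/4]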